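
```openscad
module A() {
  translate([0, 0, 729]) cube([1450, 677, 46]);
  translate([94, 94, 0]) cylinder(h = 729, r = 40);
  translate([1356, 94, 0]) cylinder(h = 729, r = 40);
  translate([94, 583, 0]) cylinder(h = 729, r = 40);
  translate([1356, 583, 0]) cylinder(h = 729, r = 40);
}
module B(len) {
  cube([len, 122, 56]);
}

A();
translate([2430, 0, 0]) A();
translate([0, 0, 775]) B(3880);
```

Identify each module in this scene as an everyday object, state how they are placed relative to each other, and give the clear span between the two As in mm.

Second table starts at x = 2430; first ends at x = 1450; clear span = 2430 − 1450 = 980 mm.

A is a table. B is a beam. A beam spans the tops of two tables. The clear span between the two tables is 980 mm.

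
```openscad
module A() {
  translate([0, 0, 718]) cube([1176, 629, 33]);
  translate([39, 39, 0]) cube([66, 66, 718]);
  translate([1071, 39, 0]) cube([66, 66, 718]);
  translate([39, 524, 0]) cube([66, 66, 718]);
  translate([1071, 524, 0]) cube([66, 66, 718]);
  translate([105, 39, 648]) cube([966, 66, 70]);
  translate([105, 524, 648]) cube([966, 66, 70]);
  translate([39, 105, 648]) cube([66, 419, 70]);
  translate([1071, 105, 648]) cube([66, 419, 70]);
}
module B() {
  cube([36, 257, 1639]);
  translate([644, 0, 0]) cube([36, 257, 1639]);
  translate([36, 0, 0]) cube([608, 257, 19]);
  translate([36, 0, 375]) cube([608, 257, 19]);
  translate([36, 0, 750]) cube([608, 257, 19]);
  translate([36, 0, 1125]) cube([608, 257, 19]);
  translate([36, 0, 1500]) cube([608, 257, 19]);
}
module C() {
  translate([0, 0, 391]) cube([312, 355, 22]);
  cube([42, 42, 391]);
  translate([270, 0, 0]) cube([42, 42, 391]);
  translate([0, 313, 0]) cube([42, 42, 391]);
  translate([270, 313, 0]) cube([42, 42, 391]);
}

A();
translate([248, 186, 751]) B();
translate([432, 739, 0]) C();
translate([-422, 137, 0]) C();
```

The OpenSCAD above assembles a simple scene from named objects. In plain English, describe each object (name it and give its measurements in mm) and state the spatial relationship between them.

A is a table with a 1176×629 mm rectangular top, 33 mm thick, top surface at z = 751 mm, supported by four 66×66 mm square legs, each inset 39 mm from the nearest pair of top edges, running from the floor. Four apron rails, 66 mm thick and 70 mm tall, run between adjacent legs with their top edges flush with the underside of the top and their outer faces flush with the legs' outer faces.

B is a bookshelf 680 mm wide overall, 257 mm deep and 1639 mm tall. The two sides are 36 mm thick vertical panels. 5 horizontal shelves of 19 mm thickness span between the inner faces of the sides; the lowest shelf sits on the floor and shelves are stacked with a clear vertical gap of 356 mm between each pair.

C is a four-legged stool. The seat is 312×355 mm, 22 mm thick, top at z = 413 mm. It stands on four square legs, each 42×42 mm in cross-section, from z = 0 to the seat underside, each flush with a corner of the seat.

The bookshelf is on top of the table, centred. Two stools sit around the table at the +y, −x sides.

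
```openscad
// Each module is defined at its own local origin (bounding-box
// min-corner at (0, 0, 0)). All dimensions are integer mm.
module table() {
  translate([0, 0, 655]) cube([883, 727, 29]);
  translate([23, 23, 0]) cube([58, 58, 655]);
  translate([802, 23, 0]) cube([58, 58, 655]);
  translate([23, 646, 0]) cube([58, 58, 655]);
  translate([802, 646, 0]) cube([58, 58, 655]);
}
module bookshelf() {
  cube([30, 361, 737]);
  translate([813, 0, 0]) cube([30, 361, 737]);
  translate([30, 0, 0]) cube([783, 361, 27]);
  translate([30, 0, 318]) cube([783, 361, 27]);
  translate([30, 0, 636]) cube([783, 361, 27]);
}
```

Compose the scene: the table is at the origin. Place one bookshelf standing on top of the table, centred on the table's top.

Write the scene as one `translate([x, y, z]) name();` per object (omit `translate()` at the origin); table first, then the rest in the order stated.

table();
translate([20, 183, 684]) bookshelf();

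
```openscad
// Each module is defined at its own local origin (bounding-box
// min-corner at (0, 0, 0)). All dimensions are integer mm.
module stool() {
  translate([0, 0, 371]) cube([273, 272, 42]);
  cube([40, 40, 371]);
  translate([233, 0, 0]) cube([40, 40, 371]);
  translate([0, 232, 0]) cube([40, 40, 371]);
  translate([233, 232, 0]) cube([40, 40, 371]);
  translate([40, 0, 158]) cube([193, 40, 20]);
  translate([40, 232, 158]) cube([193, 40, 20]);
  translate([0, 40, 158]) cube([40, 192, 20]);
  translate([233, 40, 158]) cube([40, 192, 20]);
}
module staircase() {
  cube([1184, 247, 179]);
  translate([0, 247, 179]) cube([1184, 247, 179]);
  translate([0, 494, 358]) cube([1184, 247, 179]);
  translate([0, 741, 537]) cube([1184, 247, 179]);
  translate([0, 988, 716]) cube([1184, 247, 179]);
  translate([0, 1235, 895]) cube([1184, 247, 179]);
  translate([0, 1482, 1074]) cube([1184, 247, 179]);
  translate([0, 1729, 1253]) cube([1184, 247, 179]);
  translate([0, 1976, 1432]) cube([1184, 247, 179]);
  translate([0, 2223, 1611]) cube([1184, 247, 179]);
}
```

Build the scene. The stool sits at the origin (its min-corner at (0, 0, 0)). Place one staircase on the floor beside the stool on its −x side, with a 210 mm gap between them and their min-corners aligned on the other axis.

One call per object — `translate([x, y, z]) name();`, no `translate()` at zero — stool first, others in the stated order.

stool();
translate([-1394, 0, 0]) staircase();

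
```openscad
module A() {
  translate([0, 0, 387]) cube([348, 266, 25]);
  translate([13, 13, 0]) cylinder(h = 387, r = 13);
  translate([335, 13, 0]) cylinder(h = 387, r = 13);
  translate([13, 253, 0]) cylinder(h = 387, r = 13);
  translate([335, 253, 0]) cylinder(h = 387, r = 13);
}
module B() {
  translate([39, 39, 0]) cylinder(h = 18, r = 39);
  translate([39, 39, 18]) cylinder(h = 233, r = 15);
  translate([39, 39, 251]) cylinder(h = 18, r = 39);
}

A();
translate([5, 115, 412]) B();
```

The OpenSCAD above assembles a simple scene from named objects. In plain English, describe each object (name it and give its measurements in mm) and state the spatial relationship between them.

A is a simple wooden stool: a rectangular seat 348 mm (x) by 266 mm (y), 25 mm thick, top face at z = 412 mm, on four round legs, each 26 mm in diameter. The legs rest on z = 0, each leg's axis is inset half a diameter from the nearest pair of seat edges (so the leg's bounding box is flush with the corner).

B is a spool: two coaxial disc flanges of radius 39 mm and thickness 18 mm, joined by a core cylinder of radius 15 mm and height 233 mm. The lower flange rests on z = 0 and the three cylinders share a vertical axis.

The spool is on top of the stool.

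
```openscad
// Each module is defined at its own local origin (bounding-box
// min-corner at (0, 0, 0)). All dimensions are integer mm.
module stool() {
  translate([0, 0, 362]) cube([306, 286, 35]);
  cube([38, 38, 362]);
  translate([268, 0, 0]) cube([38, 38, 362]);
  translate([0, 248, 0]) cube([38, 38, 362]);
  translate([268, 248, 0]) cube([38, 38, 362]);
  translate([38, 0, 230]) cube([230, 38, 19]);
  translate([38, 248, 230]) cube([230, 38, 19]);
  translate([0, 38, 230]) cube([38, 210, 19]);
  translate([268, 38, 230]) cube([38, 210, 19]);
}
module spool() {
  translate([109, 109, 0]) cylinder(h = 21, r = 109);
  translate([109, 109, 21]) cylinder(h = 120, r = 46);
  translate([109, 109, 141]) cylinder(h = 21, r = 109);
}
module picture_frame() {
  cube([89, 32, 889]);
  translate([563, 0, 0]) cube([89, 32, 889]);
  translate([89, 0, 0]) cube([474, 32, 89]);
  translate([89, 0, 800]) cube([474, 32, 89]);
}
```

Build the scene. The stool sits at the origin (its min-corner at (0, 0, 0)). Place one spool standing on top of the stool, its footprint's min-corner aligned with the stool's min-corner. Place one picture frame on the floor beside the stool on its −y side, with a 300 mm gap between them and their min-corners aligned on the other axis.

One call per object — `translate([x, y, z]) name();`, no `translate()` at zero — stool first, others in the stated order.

stool();
translate([0, 0, 397]) spool();
translate([0, -332, 0]) picture_frame();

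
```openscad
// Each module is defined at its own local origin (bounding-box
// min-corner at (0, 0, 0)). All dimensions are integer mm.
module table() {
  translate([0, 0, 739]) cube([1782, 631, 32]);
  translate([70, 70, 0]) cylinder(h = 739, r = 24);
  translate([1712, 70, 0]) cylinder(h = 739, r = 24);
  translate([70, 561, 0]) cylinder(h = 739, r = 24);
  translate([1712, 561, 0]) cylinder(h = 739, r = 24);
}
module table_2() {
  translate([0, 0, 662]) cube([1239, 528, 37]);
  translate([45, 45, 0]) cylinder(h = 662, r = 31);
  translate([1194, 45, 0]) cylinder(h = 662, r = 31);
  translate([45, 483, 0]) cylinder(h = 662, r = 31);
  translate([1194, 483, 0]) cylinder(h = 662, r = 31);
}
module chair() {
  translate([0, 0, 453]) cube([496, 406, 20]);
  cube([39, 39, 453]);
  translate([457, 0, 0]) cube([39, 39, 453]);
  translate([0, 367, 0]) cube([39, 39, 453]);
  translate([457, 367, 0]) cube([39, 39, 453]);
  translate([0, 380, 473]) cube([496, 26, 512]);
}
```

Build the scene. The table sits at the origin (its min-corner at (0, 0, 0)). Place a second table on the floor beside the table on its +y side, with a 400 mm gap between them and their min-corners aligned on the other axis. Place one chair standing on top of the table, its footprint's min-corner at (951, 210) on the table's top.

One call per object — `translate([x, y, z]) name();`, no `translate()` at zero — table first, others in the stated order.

table();
translate([0, 1031, 0]) table_2();
translate([951, 210, 771]) chair();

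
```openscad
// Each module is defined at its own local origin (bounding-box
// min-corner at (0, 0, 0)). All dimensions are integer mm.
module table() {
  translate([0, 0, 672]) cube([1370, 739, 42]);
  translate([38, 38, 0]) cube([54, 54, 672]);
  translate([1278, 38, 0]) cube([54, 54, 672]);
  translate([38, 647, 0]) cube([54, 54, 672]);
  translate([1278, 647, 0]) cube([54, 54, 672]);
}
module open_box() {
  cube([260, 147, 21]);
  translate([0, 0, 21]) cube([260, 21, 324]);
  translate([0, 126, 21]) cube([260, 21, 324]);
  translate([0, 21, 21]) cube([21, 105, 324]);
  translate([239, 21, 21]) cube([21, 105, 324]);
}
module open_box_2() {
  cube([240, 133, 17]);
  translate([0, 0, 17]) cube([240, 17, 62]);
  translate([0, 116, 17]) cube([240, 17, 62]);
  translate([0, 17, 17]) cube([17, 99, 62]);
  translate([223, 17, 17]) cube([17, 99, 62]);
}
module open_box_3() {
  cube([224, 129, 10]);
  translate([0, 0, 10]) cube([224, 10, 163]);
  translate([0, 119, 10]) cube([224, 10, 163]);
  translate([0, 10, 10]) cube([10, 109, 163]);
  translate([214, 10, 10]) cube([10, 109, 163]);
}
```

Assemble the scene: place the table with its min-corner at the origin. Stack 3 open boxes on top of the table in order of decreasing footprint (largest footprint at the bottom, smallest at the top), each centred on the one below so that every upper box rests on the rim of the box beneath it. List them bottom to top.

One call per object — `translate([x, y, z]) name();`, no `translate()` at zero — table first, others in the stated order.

table();
translate([555, 296, 714]) open_box();
translate([565, 303, 1059]) open_box_2();
translate([573, 305, 1138]) open_box_3();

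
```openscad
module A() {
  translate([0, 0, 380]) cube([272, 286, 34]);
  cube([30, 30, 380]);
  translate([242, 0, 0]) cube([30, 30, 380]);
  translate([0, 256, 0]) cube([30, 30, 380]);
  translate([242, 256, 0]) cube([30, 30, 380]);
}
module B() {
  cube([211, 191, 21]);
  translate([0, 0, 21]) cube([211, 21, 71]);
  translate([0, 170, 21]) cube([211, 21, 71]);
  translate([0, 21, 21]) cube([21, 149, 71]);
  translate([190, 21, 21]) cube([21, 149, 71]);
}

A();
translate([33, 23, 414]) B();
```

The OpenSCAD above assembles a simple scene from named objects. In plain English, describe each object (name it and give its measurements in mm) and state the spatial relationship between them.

A is a four-legged stool. The seat is 272×286 mm, 34 mm thick, top at z = 414 mm. It stands on four square legs, each 30×30 mm in cross-section, from z = 0 to the seat underside, each flush with a corner of the seat.

B is an open-topped rectangular box: outside dimensions 211×191×92 mm, with a uniform wall and base thickness of 21 mm. The base is a full 211×191 slab on the floor; four walls sit on top of the base. The front and back walls (the −y and +y sides) span the full width; the two side walls fit between them.

The open box is on top of the stool.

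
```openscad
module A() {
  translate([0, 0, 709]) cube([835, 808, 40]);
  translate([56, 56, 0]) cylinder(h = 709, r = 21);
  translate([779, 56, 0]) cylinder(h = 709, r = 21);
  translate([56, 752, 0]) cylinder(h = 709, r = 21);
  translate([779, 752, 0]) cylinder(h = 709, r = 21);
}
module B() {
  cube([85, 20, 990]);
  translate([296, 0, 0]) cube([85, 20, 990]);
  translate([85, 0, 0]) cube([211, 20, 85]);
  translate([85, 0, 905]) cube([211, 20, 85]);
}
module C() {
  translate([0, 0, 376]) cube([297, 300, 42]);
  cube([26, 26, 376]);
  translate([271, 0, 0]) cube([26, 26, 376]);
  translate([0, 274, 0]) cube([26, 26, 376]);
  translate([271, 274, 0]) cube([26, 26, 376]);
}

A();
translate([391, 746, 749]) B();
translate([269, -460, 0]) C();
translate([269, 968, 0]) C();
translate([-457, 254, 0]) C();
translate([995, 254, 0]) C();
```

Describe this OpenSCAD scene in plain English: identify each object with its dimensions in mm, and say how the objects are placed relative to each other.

A is a table: top 835 mm (x) × 808 mm (y), 40 mm thick, upper face at z = 749 mm, on four round legs of 42 mm diameter, each leg's bounding box inset 35 mm from the nearest pair of top edges, running from z = 0 to the bottom of the top.

B is a rectangular picture frame lying in the x–z plane (depth along y). The opening is 211 mm wide (x) by 820 mm tall (z), surrounded by a border 85 mm wide on all four sides. The frame is 20 mm deep and is made of two full-height vertical stiles with two horizontal rails fitted between them.

C is a simple wooden stool: a rectangular seat 297 mm (x) by 300 mm (y), 42 mm thick, top face at z = 418 mm, on four square legs, each 26×26 mm in cross-section. The legs rest on z = 0, each flush with a corner of the seat.

The picture frame is on top of the table. Four stools sit around the table at the −y, +y, −x, +x sides.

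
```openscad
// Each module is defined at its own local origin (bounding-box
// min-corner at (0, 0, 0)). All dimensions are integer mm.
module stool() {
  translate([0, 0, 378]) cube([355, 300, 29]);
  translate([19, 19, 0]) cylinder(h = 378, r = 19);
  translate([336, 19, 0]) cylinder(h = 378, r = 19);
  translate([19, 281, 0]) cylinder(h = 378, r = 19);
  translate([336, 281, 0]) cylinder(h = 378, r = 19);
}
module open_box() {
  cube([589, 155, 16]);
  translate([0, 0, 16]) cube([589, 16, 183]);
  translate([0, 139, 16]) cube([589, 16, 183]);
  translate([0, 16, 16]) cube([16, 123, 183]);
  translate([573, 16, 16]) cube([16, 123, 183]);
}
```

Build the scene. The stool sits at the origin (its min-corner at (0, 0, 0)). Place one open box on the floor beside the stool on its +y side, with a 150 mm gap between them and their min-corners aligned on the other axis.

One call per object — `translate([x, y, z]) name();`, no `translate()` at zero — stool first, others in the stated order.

stool();
translate([0, 450, 0]) open_box();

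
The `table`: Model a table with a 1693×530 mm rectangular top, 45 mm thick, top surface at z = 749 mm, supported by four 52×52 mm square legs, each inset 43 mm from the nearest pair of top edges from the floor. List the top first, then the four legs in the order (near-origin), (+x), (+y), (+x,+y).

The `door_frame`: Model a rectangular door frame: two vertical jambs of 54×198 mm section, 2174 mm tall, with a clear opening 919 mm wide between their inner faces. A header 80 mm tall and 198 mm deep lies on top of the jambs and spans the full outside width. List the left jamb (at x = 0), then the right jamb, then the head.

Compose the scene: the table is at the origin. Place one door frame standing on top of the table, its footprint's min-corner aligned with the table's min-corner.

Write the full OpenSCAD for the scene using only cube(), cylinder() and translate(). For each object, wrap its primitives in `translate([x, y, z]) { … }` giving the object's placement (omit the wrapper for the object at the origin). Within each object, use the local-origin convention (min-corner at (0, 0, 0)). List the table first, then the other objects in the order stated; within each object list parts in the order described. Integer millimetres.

translate([0, 0, 704]) cube([1693, 530, 45]);
translate([43, 43, 0]) cube([52, 52, 704]);
translate([1598, 43, 0]) cube([52, 52, 704]);
translate([43, 435, 0]) cube([52, 52, 704]);
translate([1598, 435, 0]) cube([52, 52, 704]);
translate([0, 0, 749]) {
  cube([54, 198, 2174]);
  translate([973, 0, 0]) cube([54, 198, 2174]);
  translate([0, 0, 2174]) cube([1027, 198, 80]);
}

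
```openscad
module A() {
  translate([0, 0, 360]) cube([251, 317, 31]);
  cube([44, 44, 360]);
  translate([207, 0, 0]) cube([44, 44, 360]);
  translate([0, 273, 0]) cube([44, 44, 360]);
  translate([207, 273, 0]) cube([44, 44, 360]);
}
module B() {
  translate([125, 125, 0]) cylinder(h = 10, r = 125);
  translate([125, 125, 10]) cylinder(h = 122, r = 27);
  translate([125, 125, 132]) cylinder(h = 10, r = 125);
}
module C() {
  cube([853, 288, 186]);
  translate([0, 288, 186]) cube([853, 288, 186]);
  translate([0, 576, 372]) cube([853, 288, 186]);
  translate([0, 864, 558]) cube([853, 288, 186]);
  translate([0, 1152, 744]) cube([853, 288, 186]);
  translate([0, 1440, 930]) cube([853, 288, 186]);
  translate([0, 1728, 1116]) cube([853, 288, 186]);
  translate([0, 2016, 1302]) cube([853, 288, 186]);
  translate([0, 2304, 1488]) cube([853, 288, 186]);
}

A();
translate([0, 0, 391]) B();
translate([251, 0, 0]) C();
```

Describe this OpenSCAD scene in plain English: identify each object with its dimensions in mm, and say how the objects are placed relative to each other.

A is a simple wooden stool: a rectangular seat 251 mm (x) by 317 mm (y), 31 mm thick, top face at z = 391 mm, on four square legs, each 44×44 mm in cross-section. The legs rest on z = 0, each flush with a corner of the seat.

B is a spool: two coaxial disc flanges of radius 125 mm and thickness 10 mm, joined by a core cylinder of radius 27 mm and height 122 mm. The lower flange rests on z = 0 and the three cylinders share a vertical axis.

C is a run of 9 identical solid stair steps. Each tread is 853×288 mm and each step block is 186 mm high. Step 1 rests on the floor; step k is offset from step 1 by (k−1)×288 mm in y and (k−1)×186 mm in z.

The spool is on top of the stool. The staircase is against the stool's +x side, with their −y faces flush.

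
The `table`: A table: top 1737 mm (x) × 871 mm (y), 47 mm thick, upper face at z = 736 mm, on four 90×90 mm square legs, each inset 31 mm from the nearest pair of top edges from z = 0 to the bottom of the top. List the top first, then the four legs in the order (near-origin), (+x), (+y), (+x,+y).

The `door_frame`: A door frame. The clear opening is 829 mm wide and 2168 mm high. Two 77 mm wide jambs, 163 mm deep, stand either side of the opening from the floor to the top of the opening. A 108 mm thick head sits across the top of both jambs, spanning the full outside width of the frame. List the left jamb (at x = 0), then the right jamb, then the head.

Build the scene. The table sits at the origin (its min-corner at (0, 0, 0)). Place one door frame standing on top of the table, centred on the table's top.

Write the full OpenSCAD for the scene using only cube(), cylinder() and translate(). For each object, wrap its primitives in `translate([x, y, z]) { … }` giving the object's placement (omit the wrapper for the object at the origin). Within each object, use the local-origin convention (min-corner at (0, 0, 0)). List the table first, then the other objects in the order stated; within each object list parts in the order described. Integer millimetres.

translate([0, 0, 689]) cube([1737, 871, 47]);
translate([31, 31, 0]) cube([90, 90, 689]);
translate([1616, 31, 0]) cube([90, 90, 689]);
translate([31, 750, 0]) cube([90, 90, 689]);
translate([1616, 750, 0]) cube([90, 90, 689]);
translate([377, 354, 736]) {
  cube([77, 163, 2168]);
  translate([906, 0, 0]) cube([77, 163, 2168]);
  translate([0, 0, 2168]) cube([983, 163, 108]);
}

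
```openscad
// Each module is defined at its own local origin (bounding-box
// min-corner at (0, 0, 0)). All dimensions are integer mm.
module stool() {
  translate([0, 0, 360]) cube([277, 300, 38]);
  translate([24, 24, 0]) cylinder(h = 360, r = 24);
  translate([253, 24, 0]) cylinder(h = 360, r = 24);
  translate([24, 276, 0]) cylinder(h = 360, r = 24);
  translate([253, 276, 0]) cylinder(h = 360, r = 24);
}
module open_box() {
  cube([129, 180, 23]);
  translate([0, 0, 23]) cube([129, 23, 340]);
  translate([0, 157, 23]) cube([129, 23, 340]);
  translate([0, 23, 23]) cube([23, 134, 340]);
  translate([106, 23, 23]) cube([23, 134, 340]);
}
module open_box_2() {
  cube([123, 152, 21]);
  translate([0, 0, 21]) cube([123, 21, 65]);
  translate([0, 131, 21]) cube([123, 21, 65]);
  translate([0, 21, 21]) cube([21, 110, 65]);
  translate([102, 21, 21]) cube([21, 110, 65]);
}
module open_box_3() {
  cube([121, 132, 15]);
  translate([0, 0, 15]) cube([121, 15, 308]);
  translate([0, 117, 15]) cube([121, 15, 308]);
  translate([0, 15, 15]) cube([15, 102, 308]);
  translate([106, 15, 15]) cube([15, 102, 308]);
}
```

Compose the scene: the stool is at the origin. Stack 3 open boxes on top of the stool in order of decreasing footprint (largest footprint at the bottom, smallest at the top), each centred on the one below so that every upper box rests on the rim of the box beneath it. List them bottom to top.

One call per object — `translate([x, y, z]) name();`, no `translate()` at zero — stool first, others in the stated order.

stool();
translate([74, 60, 398]) open_box();
translate([77, 74, 761]) open_box_2();
translate([78, 84, 847]) open_box_3();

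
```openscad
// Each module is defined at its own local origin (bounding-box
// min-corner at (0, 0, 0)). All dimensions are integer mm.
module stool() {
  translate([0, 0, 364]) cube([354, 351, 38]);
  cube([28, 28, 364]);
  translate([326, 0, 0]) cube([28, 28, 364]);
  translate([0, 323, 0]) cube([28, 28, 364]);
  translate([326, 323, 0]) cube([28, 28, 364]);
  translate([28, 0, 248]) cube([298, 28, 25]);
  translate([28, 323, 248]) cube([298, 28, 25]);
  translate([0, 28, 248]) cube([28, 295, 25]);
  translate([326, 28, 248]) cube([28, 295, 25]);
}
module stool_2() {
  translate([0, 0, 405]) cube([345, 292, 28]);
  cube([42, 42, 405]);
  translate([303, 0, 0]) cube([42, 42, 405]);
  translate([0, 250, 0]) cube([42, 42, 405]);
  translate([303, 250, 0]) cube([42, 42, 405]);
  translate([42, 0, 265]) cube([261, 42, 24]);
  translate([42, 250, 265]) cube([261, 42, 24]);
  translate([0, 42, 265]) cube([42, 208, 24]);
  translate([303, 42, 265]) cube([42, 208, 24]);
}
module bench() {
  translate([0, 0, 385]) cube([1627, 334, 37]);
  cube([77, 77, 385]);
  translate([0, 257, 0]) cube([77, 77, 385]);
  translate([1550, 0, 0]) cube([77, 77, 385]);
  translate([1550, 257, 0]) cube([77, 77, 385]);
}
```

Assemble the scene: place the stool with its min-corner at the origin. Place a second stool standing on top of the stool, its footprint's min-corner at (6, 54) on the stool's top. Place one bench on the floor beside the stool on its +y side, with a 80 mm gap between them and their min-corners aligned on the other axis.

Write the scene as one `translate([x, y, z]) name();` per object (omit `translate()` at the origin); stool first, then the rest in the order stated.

stool();
translate([6, 54, 402]) stool_2();
translate([0, 431, 0]) bench();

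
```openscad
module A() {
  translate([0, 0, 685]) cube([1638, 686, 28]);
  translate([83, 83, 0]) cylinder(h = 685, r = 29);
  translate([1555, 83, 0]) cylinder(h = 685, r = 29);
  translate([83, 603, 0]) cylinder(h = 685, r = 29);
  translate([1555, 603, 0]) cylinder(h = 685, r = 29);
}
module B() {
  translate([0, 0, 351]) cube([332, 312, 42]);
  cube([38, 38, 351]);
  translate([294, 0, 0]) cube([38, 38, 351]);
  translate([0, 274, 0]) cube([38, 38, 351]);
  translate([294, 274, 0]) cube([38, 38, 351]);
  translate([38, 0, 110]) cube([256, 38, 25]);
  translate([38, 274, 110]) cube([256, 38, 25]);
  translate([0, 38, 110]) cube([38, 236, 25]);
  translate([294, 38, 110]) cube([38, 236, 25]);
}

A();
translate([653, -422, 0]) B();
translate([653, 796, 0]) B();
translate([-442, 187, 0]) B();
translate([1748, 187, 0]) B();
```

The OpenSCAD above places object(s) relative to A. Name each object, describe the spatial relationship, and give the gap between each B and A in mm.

Each stool's nearest face is 110 mm from the table's bounding box.

A is a table. B is a stool. Four stools sit around the table at the −y, +y, −x, +x sides. The gap between each stool and the table is 110 mm.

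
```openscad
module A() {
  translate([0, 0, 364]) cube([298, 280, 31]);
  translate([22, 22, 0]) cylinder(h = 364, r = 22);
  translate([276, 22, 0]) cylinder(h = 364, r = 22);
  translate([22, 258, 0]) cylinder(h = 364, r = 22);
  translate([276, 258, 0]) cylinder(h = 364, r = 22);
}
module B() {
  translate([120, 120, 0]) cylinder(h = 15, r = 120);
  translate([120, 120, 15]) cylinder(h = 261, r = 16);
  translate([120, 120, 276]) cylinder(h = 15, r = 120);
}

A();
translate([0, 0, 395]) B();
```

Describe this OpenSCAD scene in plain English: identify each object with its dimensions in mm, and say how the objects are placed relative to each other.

A is a four-legged stool. The seat is 298×280 mm, 31 mm thick, top at z = 395 mm. It stands on four round legs, each 44 mm in diameter, from z = 0 to the seat underside, each leg's axis is inset half a diameter from the nearest pair of seat edges (so the leg's bounding box is flush with the corner).

B is a spool: two coaxial disc flanges of radius 120 mm and thickness 15 mm, joined by a core cylinder of radius 16 mm and height 261 mm. The lower flange rests on z = 0 and the three cylinders share a vertical axis.

The spool is on top of the stool.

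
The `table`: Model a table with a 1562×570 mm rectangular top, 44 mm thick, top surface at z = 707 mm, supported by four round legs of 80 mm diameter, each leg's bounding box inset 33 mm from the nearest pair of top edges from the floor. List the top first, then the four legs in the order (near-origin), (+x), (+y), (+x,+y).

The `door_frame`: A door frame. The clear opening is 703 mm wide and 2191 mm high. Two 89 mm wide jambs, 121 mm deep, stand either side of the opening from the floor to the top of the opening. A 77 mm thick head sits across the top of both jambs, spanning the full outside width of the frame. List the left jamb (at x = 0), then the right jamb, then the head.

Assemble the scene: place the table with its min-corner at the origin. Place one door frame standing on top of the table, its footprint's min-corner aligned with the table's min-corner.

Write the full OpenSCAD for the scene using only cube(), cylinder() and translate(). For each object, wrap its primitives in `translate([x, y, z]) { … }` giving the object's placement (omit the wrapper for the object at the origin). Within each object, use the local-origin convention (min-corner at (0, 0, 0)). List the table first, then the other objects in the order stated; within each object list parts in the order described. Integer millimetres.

translate([0, 0, 663]) cube([1562, 570, 44]);
translate([73, 73, 0]) cylinder(h = 663, r = 40);
translate([1489, 73, 0]) cylinder(h = 663, r = 40);
translate([73, 497, 0]) cylinder(h = 663, r = 40);
translate([1489, 497, 0]) cylinder(h = 663, r = 40);
translate([0, 0, 707]) {
  cube([89, 121, 2191]);
  translate([792, 0, 0]) cube([89, 121, 2191]);
  translate([0, 0, 2191]) cube([881, 121, 77]);
}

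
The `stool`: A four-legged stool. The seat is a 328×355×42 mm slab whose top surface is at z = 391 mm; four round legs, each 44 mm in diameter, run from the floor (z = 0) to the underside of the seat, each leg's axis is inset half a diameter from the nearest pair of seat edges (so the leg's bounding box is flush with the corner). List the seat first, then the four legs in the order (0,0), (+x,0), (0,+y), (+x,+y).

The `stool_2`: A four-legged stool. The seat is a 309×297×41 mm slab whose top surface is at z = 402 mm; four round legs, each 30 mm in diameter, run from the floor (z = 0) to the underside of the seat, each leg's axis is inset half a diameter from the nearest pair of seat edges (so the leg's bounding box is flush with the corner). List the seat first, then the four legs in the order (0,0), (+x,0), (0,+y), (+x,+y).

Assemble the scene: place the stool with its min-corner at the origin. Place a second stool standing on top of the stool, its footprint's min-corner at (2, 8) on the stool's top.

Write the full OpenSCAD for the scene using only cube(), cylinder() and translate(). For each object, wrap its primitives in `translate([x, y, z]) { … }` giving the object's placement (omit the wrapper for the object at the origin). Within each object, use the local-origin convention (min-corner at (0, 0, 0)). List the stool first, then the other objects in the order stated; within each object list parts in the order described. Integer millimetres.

translate([0, 0, 349]) cube([328, 355, 42]);
translate([22, 22, 0]) cylinder(h = 349, r = 22);
translate([306, 22, 0]) cylinder(h = 349, r = 22);
translate([22, 333, 0]) cylinder(h = 349, r = 22);
translate([306, 333, 0]) cylinder(h = 349, r = 22);
translate([2, 8, 391]) {
  translate([0, 0, 361]) cube([309, 297, 41]);
  translate([15, 15, 0]) cylinder(h = 361, r = 15);
  translate([294, 15, 0]) cylinder(h = 361, r = 15);
  translate([15, 282, 0]) cylinder(h = 361, r = 15);
  translate([294, 282, 0]) cylinder(h = 361, r = 15);
}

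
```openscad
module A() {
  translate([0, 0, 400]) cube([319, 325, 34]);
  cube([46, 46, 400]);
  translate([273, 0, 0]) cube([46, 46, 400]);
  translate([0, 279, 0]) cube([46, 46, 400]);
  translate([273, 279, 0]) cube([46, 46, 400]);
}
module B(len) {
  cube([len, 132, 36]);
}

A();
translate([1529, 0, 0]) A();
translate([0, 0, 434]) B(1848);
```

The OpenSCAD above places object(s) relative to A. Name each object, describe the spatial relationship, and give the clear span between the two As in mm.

Second stool starts at x = 1529; first ends at x = 319; clear span = 1529 − 319 = 1210 mm.

A is a stool. B is a beam. A beam spans the tops of two stools. The clear span between the two stools is 1210 mm.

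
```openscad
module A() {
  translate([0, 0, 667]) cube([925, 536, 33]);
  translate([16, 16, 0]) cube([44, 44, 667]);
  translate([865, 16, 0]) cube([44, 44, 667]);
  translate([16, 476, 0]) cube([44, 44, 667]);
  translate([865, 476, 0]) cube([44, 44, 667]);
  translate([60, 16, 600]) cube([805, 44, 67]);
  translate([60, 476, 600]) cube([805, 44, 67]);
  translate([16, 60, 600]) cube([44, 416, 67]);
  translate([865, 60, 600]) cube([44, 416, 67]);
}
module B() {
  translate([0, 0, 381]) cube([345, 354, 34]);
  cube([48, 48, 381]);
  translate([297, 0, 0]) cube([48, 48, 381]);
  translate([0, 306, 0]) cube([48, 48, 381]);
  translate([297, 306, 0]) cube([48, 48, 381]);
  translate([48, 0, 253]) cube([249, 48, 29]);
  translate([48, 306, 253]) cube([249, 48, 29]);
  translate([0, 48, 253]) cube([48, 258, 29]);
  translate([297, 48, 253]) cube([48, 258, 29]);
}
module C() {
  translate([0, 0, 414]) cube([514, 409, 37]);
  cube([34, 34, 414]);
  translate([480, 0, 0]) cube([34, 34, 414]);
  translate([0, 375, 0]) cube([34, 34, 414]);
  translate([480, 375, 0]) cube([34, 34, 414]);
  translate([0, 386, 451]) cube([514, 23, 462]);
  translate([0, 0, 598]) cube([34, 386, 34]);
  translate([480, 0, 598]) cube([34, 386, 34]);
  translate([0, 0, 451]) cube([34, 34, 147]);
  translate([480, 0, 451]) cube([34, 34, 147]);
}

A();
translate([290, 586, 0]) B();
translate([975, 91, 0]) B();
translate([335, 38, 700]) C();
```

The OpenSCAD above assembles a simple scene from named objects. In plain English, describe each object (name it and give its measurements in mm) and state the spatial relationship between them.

A is a table with a 925×536 mm rectangular top, 33 mm thick, top surface at z = 700 mm, supported by four 44×44 mm square legs, each inset 16 mm from the nearest pair of top edges, running from the floor. Four apron rails, 44 mm thick and 67 mm tall, run between adjacent legs with their top edges flush with the underside of the top and their outer faces flush with the legs' outer faces.

B is a simple wooden stool: a rectangular seat 345 mm (x) by 354 mm (y), 34 mm thick, top face at z = 415 mm, on four square legs, each 48×48 mm in cross-section. The legs rest on z = 0, each flush with a corner of the seat. Four stretchers, 48 mm wide and 29 mm tall, connect adjacent legs with their undersides at z = 253 mm, each running between the inner faces of the legs it joins and aligned with the legs' outer faces on the other axis.

C is a chair. The seat is a 514×409×37 mm slab with its top at z = 451 mm, on four 34×34 mm corner legs (flush with the seat edges, standing on z = 0). A flat backrest 23 mm thick, 462 mm tall, spans the full seat width and rises from the seat top along its +y edge, rear face flush with the rear of the seat. Two armrests of 34×34 mm section run along each side from the seat's front edge to the front of the backrest, top faces 181 mm above the seat top and outer faces flush with the seat's x-edges; a 34×34 mm post under the front of each armrest stands on the seat at the front corner.

Two stools sit around the table at the +y, +x sides. The chair is on top of the table.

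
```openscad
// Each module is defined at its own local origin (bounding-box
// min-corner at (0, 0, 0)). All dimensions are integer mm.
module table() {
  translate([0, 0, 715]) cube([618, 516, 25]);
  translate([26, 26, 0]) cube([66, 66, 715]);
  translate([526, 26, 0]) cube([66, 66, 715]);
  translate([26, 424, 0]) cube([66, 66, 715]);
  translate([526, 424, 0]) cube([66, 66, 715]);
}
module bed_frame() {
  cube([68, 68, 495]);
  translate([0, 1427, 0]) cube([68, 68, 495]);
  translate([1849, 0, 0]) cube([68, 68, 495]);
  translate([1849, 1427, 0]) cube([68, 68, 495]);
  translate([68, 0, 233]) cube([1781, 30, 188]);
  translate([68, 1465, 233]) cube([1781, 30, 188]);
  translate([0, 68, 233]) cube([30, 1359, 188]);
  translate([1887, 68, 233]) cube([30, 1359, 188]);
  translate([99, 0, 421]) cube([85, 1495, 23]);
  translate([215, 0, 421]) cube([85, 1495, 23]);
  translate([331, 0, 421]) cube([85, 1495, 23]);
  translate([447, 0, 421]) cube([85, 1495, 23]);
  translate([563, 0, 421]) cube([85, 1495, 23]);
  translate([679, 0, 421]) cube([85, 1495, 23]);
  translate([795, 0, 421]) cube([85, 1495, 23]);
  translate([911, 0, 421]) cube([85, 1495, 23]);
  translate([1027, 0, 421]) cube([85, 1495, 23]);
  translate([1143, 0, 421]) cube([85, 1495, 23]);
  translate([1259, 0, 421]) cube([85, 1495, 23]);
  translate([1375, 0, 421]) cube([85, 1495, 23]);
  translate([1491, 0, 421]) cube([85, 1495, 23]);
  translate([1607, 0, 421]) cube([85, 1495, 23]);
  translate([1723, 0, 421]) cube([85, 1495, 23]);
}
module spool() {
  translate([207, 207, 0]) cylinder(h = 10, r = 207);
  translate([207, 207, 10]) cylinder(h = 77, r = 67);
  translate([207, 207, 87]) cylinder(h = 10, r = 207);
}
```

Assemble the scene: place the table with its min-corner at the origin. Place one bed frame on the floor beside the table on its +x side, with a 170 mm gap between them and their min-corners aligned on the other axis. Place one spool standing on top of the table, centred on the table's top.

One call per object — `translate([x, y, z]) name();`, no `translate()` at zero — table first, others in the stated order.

table();
translate([788, 0, 0]) bed_frame();
translate([102, 51, 740]) spool();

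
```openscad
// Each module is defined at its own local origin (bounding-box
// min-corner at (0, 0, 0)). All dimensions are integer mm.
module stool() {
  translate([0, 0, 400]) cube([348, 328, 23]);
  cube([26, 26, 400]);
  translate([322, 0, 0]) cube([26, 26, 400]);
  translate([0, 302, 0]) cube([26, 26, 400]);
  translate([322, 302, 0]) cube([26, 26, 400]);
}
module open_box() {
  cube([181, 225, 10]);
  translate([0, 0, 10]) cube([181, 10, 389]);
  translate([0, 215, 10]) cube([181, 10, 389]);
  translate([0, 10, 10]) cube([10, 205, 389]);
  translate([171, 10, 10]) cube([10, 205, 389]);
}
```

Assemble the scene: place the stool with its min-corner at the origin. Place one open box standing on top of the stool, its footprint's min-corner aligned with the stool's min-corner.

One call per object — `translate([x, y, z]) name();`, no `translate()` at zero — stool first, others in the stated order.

stool();
translate([0, 0, 423]) open_box();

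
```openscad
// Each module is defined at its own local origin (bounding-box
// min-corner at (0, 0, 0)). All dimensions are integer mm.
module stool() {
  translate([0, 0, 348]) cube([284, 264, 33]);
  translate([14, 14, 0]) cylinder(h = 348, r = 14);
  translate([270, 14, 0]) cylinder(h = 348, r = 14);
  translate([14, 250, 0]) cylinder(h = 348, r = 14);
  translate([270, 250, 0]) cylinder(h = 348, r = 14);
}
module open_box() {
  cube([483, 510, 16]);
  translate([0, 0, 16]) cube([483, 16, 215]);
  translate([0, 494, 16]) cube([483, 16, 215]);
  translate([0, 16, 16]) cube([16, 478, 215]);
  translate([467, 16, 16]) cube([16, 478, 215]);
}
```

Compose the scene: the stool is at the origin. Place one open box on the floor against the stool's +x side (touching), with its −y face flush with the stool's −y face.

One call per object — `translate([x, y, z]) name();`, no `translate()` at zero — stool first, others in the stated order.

stool();
translate([284, 0, 0]) open_box();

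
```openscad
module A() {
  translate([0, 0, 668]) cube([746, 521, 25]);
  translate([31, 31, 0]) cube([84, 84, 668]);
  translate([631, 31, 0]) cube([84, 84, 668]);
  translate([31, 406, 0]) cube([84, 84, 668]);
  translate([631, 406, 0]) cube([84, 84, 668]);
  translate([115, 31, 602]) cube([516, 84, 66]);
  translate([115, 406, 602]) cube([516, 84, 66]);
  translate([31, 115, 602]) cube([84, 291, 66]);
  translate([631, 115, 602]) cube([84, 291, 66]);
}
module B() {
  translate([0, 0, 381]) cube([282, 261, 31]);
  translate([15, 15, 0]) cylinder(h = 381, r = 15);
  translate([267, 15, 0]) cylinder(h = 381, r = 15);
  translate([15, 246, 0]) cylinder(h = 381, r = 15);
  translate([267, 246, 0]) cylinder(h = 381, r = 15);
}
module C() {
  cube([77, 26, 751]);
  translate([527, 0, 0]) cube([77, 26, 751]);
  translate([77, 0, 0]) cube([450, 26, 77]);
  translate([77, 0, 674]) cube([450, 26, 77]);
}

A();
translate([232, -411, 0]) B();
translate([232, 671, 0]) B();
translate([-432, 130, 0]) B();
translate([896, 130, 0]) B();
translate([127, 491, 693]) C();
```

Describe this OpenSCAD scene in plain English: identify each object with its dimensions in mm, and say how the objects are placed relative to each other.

A is a rectangular dining table. The top is 746×521×25 mm with its upper surface at z = 693 mm. It stands on four 84×84 mm square legs, each inset 31 mm from the nearest pair of top edges, running from the floor to the underside of the top. Four apron rails, 84 mm thick and 66 mm tall, run between adjacent legs with their top edges flush with the underside of the top and their outer faces flush with the legs' outer faces.

B is a four-legged stool. The seat is 282×261 mm, 31 mm thick, top at z = 412 mm. It stands on four round legs, each 30 mm in diameter, from z = 0 to the seat underside, each leg's axis is inset half a diameter from the nearest pair of seat edges (so the leg's bounding box is flush with the corner).

C is a rectangular picture frame lying in the x–z plane (depth along y). The opening is 450 mm wide (x) by 597 mm tall (z), surrounded by a border 77 mm wide on all four sides. The frame is 26 mm deep and is made of two full-height vertical stiles with two horizontal rails fitted between them.

Four stools sit around the table at the −y, +y, −x, +x sides. The picture frame is on top of the table.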